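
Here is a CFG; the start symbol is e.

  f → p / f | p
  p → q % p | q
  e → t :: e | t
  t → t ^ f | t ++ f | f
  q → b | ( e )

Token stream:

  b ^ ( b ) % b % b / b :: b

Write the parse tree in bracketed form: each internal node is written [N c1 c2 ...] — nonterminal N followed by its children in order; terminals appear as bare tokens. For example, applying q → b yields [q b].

[e [t [t [f [p [q b]]]] ^ [f [p [q ( [e [t [f [p [q b]]]]] )] % [p [q b] % [p [q b]]]] / [f [p [q b]]]]] :: [e [t [f [p [q b]]]]]]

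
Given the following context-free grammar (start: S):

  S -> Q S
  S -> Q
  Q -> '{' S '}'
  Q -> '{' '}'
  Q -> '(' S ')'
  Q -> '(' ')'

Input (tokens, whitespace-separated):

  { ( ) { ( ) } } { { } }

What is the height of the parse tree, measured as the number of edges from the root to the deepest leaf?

[S [Q { [S [Q ( )] [S [Q { [S [Q ( )]] }]]] }] [S [Q { [S [Q { }]] }]]]

7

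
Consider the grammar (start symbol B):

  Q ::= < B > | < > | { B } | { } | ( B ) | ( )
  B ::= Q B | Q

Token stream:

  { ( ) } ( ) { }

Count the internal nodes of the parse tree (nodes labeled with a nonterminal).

8

[B [Q { [B [Q ( )]] }] [B [Q ( )] [B [Q { }]]]]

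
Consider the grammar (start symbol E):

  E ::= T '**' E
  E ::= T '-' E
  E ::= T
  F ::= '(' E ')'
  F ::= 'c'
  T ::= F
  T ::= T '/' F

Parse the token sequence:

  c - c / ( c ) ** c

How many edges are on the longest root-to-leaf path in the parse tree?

7

[E [T [F c]] - [E [T [T [F c]] / [F ( [E [T [F c]]] )]] ** [E [T [F c]]]]]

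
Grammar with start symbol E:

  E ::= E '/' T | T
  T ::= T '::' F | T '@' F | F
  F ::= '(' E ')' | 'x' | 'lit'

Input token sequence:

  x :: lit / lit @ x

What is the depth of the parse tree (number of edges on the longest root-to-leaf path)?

[E [E [T [T [F x]] :: [F lit]]] / [T [T [F lit]] @ [F x]]]

5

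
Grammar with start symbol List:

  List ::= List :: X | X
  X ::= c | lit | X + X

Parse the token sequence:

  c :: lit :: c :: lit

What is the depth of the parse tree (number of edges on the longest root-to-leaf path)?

[List [List [List [List [X c]] :: [X lit]] :: [X c]] :: [X lit]]

5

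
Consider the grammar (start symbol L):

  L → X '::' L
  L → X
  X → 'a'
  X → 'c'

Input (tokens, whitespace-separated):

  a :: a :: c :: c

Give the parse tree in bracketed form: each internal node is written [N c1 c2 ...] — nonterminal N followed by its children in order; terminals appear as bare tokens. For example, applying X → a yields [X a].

L
X :: L
a :: L
a :: X :: L
a :: a :: L
a :: a :: X :: L
a :: a :: c :: L
a :: a :: c :: X
a :: a :: c :: c

[L [X a] :: [L [X a] :: [L [X c] :: [L [X c]]]]]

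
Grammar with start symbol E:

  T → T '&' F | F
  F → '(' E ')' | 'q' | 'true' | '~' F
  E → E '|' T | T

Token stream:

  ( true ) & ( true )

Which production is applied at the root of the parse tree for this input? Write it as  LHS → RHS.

E → T

[E [T [T [F ( [E [T [F true]]] )]] & [F ( [E [T [F true]]] )]]]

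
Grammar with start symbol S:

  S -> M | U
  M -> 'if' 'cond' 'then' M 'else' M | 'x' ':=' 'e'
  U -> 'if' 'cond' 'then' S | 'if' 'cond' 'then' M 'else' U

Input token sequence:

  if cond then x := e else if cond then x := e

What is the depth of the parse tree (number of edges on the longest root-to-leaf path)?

[S [U if cond then [M x := e] else [U if cond then [S [M x := e]]]]]

5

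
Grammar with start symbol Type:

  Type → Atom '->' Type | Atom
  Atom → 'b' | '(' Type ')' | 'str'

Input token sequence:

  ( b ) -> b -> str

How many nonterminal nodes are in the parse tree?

[Type [Atom ( [Type [Atom b]] )] -> [Type [Atom b] -> [Type [Atom str]]]]

8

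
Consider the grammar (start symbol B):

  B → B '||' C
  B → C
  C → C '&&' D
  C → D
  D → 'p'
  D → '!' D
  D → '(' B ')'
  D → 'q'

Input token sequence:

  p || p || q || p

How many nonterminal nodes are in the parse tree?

[B [B [B [B [C [D p]]] || [C [D p]]] || [C [D q]]] || [C [D p]]]

12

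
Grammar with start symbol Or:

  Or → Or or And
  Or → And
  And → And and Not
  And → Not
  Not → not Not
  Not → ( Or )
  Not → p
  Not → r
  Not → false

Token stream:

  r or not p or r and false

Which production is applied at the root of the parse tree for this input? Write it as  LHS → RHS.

Or → Or or And

[Or [Or [Or [And [Not r]]] or [And [Not not [Not p]]]] or [And [And [Not r]] and [Not false]]]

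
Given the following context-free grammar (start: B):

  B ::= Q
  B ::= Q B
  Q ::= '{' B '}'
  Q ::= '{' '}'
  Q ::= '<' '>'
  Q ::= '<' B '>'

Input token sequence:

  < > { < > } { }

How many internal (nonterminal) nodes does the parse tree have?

[B [Q < >] [B [Q { [B [Q < >]] }] [B [Q { }]]]]

8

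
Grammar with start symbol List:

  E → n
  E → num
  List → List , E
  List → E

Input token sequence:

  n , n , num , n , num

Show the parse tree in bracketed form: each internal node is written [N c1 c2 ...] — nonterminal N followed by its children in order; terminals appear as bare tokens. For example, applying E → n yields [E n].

List
List , E
List , E , E
List , E , E , E
List , E , E , E , E
E , E , E , E , E
n , E , E , E , E
n , n , E , E , E
n , n , num , E , E
n , n , num , n , E
n , n , num , n , num

[List [List [List [List [List [E n]] , [E n]] , [E num]] , [E n]] , [E num]]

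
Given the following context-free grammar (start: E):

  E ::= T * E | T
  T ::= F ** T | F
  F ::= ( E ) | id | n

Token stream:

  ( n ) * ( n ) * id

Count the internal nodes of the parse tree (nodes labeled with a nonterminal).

[E [T [F ( [E [T [F n]]] )]] * [E [T [F ( [E [T [F n]]] )]] * [E [T [F id]]]]]

15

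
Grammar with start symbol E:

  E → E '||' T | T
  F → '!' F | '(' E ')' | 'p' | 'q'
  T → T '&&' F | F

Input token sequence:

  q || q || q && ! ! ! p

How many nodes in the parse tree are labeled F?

[E [E [E [T [F q]]] || [T [F q]]] || [T [T [F q]] && [F ! [F ! [F ! [F p]]]]]]

7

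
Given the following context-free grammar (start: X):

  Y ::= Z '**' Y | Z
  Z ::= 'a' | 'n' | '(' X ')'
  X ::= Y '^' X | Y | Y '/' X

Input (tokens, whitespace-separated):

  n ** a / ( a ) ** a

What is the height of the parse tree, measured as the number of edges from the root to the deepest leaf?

[X [Y [Z n] ** [Y [Z a]]] / [X [Y [Z ( [X [Y [Z a]]] )] ** [Y [Z a]]]]]

7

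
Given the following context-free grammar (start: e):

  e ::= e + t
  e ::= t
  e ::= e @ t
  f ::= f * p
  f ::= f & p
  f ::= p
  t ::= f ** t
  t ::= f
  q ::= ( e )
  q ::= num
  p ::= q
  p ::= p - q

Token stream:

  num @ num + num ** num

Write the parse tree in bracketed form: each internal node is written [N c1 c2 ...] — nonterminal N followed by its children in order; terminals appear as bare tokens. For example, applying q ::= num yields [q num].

e
e + t
e @ t + t
t @ t + t
f @ t + t
p @ t + t
q @ t + t
num @ t + t
num @ f + t
num @ p + t
num @ q + t
num @ num + t
num @ num + f ** t
num @ num + p ** t
num @ num + q ** t
num @ num + num ** t
num @ num + num ** f
num @ num + num ** p
num @ num + num ** q
num @ num + num ** num

[e [e [e [t [f [p [q num]]]]] @ [t [f [p [q num]]]]] + [t [f [p [q num]]] ** [t [f [p [q num]]]]]]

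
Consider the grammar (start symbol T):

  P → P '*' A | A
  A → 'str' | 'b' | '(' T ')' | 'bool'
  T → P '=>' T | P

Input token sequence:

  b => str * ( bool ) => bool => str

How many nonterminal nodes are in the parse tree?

17

[T [P [A b]] => [T [P [P [A str]] * [A ( [T [P [A bool]]] )]] => [T [P [A bool]] => [T [P [A str]]]]]]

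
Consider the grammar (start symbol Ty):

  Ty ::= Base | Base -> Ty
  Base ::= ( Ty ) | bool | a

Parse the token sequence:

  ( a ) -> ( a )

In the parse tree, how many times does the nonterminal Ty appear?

4

[Ty [Base ( [Ty [Base a]] )] -> [Ty [Base ( [Ty [Base a]] )]]]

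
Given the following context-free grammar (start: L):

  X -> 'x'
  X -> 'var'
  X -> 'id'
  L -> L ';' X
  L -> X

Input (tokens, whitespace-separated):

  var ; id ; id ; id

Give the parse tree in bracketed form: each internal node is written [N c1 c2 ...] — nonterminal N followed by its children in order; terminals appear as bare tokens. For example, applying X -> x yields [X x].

L
L ; X
L ; X ; X
L ; X ; X ; X
X ; X ; X ; X
var ; X ; X ; X
var ; id ; X ; X
var ; id ; id ; X
var ; id ; id ; id

[L [L [L [L [X var]] ; [X id]] ; [X id]] ; [X id]]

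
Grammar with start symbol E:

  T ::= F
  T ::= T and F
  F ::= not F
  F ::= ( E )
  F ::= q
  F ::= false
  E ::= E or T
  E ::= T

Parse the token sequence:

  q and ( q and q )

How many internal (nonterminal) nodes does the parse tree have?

[E [T [T [F q]] and [F ( [E [T [T [F q]] and [F q]]] )]]]

10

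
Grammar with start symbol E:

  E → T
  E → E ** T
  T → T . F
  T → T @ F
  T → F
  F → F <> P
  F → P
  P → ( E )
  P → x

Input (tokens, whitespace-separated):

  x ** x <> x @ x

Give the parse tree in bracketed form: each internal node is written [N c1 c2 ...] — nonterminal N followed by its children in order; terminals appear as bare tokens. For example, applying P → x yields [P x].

E
E ** T
T ** T
F ** T
P ** T
x ** T
x ** T @ F
x ** F @ F
x ** F <> P @ F
x ** P <> P @ F
x ** x <> P @ F
x ** x <> x @ F
x ** x <> x @ P
x ** x <> x @ x

[E [E [T [F [P x]]]] ** [T [T [F [F [P x]] <> [P x]]] @ [F [P x]]]]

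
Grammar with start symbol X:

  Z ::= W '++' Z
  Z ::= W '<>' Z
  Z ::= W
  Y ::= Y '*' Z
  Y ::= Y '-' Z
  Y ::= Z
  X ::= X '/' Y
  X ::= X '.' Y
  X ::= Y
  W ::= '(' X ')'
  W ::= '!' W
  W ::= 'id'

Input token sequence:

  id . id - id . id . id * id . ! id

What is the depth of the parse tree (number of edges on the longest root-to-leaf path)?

[X [X [X [X [X [Y [Z [W id]]]] . [Y [Y [Z [W id]]] - [Z [W id]]]] . [Y [Z [W id]]]] . [Y [Y [Z [W id]]] * [Z [W id]]]] . [Y [Z [W ! [W id]]]]]

8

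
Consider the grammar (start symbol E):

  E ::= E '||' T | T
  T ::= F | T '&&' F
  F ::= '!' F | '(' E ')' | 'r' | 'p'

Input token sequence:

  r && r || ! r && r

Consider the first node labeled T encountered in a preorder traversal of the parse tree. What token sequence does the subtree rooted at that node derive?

[E [E [T [T [F r]] && [F r]]] || [T [T [F ! [F r]]] && [F r]]]

r && r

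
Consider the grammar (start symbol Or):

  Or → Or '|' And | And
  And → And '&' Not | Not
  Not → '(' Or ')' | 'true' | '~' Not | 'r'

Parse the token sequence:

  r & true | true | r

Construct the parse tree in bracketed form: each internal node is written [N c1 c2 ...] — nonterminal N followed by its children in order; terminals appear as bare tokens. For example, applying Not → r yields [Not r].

Or
Or | And
Or | And | And
And | And | And
And & Not | And | And
Not & Not | And | And
r & Not | And | And
r & true | And | And
r & true | Not | And
r & true | true | And
r & true | true | Not
r & true | true | r

[Or [Or [Or [And [And [Not r]] & [Not true]]] | [And [Not true]]] | [And [Not r]]]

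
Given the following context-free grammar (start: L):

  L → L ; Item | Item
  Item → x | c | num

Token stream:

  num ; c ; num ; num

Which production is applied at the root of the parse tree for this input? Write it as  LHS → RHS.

L → L ; Item

[L [L [L [L [Item num]] ; [Item c]] ; [Item num]] ; [Item num]]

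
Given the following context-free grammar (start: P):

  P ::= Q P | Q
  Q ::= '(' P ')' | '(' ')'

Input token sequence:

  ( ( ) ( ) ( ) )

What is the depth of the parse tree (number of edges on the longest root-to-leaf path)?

6

[P [Q ( [P [Q ( )] [P [Q ( )] [P [Q ( )]]]] )]]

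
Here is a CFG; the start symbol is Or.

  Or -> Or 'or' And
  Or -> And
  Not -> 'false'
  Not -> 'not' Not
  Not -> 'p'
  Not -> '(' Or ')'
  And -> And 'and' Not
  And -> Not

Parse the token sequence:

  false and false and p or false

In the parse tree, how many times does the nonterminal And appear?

4

[Or [Or [And [And [And [Not false]] and [Not false]] and [Not p]]] or [And [Not false]]]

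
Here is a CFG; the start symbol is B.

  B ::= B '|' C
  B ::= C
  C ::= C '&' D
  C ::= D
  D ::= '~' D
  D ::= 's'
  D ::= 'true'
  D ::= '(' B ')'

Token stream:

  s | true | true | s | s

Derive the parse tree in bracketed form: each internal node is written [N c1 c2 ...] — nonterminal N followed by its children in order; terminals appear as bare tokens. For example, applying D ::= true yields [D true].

[B [B [B [B [B [C [D s]]] | [C [D true]]] | [C [D true]]] | [C [D s]]] | [C [D s]]]

B
B | C
B | C | C
B | C | C | C
B | C | C | C | C
C | C | C | C | C
D | C | C | C | C
s | C | C | C | C
s | D | C | C | C
s | true | C | C | C
s | true | D | C | C
s | true | true | C | C
s | true | true | D | C
s | true | true | s | C
s | true | true | s | D
s | true | true | s | s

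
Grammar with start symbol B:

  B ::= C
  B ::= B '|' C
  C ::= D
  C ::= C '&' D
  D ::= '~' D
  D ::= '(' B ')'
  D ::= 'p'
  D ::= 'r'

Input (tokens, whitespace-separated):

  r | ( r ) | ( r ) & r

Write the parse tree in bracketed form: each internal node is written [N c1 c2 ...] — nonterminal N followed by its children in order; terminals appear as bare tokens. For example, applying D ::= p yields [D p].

B
B | C
B | C | C
C | C | C
D | C | C
r | C | C
r | D | C
r | ( B ) | C
r | ( C ) | C
r | ( D ) | C
r | ( r ) | C
r | ( r ) | C & D
r | ( r ) | D & D
r | ( r ) | ( B ) & D
r | ( r ) | ( C ) & D
r | ( r ) | ( D ) & D
r | ( r ) | ( r ) & D
r | ( r ) | ( r ) & r

[B [B [B [C [D r]]] | [C [D ( [B [C [D r]]] )]]] | [C [C [D ( [B [C [D r]]] )]] & [D r]]]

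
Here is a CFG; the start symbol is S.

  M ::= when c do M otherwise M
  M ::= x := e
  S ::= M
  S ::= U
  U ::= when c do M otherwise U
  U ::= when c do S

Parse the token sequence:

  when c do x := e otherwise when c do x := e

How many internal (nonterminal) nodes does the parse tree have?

6

[S [U when c do [M x := e] otherwise [U when c do [S [M x := e]]]]]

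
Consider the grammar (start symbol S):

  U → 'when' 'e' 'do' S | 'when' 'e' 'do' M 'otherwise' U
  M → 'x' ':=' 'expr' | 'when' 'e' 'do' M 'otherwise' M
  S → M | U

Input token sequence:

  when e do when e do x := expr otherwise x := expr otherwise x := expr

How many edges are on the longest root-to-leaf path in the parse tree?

[S [M when e do [M when e do [M x := expr] otherwise [M x := expr]] otherwise [M x := expr]]]

4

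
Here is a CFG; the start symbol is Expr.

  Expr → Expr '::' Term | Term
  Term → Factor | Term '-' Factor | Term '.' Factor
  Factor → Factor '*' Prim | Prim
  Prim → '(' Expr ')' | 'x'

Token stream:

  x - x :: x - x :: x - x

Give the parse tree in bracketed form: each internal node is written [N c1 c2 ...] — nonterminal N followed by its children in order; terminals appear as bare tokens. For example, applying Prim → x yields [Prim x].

[Expr [Expr [Expr [Term [Term [Factor [Prim x]]] - [Factor [Prim x]]]] :: [Term [Term [Factor [Prim x]]] - [Factor [Prim x]]]] :: [Term [Term [Factor [Prim x]]] - [Factor [Prim x]]]]

Expr
Expr :: Term
Expr :: Term :: Term
Term :: Term :: Term
Term - Factor :: Term :: Term
Factor - Factor :: Term :: Term
Prim - Factor :: Term :: Term
x - Factor :: Term :: Term
x - Prim :: Term :: Term
x - x :: Term :: Term
x - x :: Term - Factor :: Term
x - x :: Factor - Factor :: Term
x - x :: Prim - Factor :: Term
x - x :: x - Factor :: Term
x - x :: x - Prim :: Term
x - x :: x - x :: Term
x - x :: x - x :: Term - Factor
x - x :: x - x :: Factor - Factor
x - x :: x - x :: Prim - Factor
x - x :: x - x :: x - Factor
x - x :: x - x :: x - Prim
x - x :: x - x :: x - x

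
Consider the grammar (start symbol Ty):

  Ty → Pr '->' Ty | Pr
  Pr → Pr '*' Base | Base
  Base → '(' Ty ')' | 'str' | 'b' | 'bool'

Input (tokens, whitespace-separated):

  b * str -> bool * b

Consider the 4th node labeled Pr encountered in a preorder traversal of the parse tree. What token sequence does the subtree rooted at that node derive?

bool

[Ty [Pr [Pr [Base b]] * [Base str]] -> [Ty [Pr [Pr [Base bool]] * [Base b]]]]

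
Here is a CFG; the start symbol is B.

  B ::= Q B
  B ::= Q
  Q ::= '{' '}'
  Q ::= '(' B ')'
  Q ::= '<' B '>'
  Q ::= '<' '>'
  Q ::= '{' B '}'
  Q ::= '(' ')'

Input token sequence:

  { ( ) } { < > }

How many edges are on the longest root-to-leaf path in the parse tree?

[B [Q { [B [Q ( )]] }] [B [Q { [B [Q < >]] }]]]

5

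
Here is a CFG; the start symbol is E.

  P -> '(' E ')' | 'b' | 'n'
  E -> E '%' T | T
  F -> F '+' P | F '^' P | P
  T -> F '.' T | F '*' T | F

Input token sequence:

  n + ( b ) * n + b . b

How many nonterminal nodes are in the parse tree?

[E [T [F [F [P n]] + [P ( [E [T [F [P b]]]] )]] * [T [F [F [P n]] + [P b]] . [T [F [P b]]]]]]

18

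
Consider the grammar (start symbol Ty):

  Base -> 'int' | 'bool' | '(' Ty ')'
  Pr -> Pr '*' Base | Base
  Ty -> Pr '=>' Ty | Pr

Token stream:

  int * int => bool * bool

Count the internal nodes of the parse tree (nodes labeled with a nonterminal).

[Ty [Pr [Pr [Base int]] * [Base int]] => [Ty [Pr [Pr [Base bool]] * [Base bool]]]]

10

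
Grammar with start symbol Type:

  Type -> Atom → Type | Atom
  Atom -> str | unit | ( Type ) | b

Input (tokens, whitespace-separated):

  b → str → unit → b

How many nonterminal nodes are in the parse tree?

8

[Type [Atom b] → [Type [Atom str] → [Type [Atom unit] → [Type [Atom b]]]]]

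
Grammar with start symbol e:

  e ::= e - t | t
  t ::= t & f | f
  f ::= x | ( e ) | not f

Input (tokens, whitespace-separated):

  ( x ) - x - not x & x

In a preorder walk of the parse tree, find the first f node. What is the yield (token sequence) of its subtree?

( x )

[e [e [e [t [f ( [e [t [f x]]] )]]] - [t [f x]]] - [t [t [f not [f x]]] & [f x]]]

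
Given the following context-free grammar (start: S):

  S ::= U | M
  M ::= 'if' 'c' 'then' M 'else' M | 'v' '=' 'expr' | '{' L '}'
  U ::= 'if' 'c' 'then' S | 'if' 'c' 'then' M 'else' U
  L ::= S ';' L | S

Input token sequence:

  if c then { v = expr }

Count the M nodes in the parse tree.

[S [U if c then [S [M { [L [S [M v = expr]]] }]]]]

2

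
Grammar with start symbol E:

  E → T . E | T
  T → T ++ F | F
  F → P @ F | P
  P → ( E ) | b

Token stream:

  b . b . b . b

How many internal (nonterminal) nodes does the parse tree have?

16

[E [T [F [P b]]] . [E [T [F [P b]]] . [E [T [F [P b]]] . [E [T [F [P b]]]]]]]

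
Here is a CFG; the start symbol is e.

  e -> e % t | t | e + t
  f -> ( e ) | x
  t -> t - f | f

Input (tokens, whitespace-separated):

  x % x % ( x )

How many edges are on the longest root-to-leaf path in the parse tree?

6

[e [e [e [t [f x]]] % [t [f x]]] % [t [f ( [e [t [f x]]] )]]]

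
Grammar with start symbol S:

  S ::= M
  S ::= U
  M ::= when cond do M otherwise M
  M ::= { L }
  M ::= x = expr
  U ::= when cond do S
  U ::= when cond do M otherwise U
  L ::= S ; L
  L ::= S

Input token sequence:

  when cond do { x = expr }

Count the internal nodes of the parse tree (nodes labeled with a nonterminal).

7

[S [U when cond do [S [M { [L [S [M x = expr]]] }]]]]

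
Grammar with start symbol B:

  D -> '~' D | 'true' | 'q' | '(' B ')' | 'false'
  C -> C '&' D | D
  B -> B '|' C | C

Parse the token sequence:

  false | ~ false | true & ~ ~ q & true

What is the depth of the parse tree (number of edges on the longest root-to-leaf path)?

6

[B [B [B [C [D false]]] | [C [D ~ [D false]]]] | [C [C [C [D true]] & [D ~ [D ~ [D q]]]] & [D true]]]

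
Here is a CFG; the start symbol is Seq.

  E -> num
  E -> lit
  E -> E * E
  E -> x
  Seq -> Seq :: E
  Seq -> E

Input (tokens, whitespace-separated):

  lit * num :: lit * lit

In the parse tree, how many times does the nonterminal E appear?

[Seq [Seq [E [E lit] * [E num]]] :: [E [E lit] * [E lit]]]

6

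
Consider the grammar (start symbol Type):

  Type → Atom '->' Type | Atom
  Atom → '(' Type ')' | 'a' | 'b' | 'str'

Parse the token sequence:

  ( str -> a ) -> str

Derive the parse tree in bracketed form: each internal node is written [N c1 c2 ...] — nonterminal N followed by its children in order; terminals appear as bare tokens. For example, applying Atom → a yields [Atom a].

[Type [Atom ( [Type [Atom str] -> [Type [Atom a]]] )] -> [Type [Atom str]]]

Type
Atom -> Type
( Type ) -> Type
( Atom -> Type ) -> Type
( str -> Type ) -> Type
( str -> Atom ) -> Type
( str -> a ) -> Type
( str -> a ) -> Atom
( str -> a ) -> str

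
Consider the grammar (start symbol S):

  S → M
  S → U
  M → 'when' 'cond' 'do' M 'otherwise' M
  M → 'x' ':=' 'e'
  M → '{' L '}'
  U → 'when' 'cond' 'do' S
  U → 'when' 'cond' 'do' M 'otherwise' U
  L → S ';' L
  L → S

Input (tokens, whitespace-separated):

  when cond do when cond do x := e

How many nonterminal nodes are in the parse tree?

6

[S [U when cond do [S [U when cond do [S [M x := e]]]]]]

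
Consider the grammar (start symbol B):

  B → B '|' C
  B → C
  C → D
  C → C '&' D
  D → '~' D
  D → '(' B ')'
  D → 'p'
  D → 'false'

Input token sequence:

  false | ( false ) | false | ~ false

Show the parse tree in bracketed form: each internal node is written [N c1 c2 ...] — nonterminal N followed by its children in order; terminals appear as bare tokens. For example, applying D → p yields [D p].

B
B | C
B | C | C
B | C | C | C
C | C | C | C
D | C | C | C
false | C | C | C
false | D | C | C
false | ( B ) | C | C
false | ( C ) | C | C
false | ( D ) | C | C
false | ( false ) | C | C
false | ( false ) | D | C
false | ( false ) | false | C
false | ( false ) | false | D
false | ( false ) | false | ~ D
false | ( false ) | false | ~ false

[B [B [B [B [C [D false]]] | [C [D ( [B [C [D false]]] )]]] | [C [D false]]] | [C [D ~ [D false]]]]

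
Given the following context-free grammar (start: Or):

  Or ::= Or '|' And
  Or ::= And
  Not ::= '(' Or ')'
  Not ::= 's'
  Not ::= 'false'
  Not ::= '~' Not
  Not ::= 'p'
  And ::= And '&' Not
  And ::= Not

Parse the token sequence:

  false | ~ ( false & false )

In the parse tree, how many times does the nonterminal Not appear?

[Or [Or [And [Not false]]] | [And [Not ~ [Not ( [Or [And [And [Not false]] & [Not false]]] )]]]]

5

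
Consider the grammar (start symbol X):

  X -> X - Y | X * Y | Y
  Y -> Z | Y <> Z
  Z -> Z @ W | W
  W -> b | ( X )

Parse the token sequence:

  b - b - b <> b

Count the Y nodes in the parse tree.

4

[X [X [X [Y [Z [W b]]]] - [Y [Z [W b]]]] - [Y [Y [Z [W b]]] <> [Z [W b]]]]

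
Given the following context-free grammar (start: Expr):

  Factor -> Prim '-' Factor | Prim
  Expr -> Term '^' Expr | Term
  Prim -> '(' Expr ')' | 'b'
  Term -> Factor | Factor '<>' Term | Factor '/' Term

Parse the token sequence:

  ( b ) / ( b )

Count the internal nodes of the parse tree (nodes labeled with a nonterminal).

[Expr [Term [Factor [Prim ( [Expr [Term [Factor [Prim b]]]] )]] / [Term [Factor [Prim ( [Expr [Term [Factor [Prim b]]]] )]]]]]

15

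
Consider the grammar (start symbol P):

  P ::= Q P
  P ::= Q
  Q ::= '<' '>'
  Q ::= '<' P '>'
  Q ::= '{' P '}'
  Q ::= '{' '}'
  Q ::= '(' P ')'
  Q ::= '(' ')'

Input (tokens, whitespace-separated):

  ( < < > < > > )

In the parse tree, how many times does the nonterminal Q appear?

4

[P [Q ( [P [Q < [P [Q < >] [P [Q < >]]] >]] )]]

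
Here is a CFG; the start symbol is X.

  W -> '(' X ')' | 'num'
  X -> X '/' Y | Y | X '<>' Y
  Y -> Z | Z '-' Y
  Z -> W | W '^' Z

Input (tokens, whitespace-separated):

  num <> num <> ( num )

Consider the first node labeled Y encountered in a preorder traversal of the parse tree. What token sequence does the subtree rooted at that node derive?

[X [X [X [Y [Z [W num]]]] <> [Y [Z [W num]]]] <> [Y [Z [W ( [X [Y [Z [W num]]]] )]]]]

num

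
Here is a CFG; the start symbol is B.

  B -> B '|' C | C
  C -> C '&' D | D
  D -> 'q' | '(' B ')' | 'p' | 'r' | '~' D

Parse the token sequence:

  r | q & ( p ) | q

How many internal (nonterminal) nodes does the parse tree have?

[B [B [B [C [D r]]] | [C [C [D q]] & [D ( [B [C [D p]]] )]]] | [C [D q]]]

14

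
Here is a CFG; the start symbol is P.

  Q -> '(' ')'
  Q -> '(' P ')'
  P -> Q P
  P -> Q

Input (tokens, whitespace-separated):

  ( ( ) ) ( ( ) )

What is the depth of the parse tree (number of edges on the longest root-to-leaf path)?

5

[P [Q ( [P [Q ( )]] )] [P [Q ( [P [Q ( )]] )]]]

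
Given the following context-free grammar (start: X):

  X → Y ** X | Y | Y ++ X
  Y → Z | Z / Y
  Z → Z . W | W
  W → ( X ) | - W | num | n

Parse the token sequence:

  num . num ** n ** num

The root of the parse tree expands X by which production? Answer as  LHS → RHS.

[X [Y [Z [Z [W num]] . [W num]]] ** [X [Y [Z [W n]]] ** [X [Y [Z [W num]]]]]]

X → Y ** X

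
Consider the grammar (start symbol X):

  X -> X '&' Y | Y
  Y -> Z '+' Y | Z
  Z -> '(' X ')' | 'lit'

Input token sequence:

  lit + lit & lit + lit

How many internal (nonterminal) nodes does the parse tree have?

10

[X [X [Y [Z lit] + [Y [Z lit]]]] & [Y [Z lit] + [Y [Z lit]]]]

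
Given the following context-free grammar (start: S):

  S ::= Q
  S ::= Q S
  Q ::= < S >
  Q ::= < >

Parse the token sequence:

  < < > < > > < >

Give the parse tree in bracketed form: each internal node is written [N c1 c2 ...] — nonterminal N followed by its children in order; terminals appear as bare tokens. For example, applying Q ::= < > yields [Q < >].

S
Q S
< S > S
< Q S > S
< < > S > S
< < > Q > S
< < > < > > S
< < > < > > Q
< < > < > > < >

[S [Q < [S [Q < >] [S [Q < >]]] >] [S [Q < >]]]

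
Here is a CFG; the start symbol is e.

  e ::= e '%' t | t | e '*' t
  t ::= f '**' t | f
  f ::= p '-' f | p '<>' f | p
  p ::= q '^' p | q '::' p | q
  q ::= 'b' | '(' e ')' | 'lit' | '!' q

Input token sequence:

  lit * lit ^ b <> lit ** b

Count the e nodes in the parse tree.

2

[e [e [t [f [p [q lit]]]]] * [t [f [p [q lit] ^ [p [q b]]] <> [f [p [q lit]]]] ** [t [f [p [q b]]]]]]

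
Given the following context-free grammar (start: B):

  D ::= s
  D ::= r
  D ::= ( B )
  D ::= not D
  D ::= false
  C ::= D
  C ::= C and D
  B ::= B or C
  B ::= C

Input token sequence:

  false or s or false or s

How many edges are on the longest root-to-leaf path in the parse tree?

[B [B [B [B [C [D false]]] or [C [D s]]] or [C [D false]]] or [C [D s]]]

6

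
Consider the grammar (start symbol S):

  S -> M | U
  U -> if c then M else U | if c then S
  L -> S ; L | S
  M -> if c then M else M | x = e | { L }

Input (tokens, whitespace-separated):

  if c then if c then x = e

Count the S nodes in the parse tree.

3

[S [U if c then [S [U if c then [S [M x = e]]]]]]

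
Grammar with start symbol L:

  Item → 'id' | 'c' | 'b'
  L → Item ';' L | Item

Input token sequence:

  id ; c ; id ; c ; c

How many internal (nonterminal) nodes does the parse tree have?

[L [Item id] ; [L [Item c] ; [L [Item id] ; [L [Item c] ; [L [Item c]]]]]]

10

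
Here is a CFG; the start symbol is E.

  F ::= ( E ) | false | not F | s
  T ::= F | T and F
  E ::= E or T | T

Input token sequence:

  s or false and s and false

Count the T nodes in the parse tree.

4

[E [E [T [F s]]] or [T [T [T [F false]] and [F s]] and [F false]]]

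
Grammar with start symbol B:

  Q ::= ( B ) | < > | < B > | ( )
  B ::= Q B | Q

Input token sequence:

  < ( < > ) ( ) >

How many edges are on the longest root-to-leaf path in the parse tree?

6

[B [Q < [B [Q ( [B [Q < >]] )] [B [Q ( )]]] >]]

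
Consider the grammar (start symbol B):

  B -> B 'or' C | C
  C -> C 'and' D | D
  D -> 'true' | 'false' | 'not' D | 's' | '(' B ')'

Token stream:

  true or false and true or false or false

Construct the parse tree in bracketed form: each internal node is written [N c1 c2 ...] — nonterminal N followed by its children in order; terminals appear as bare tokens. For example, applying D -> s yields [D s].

[B [B [B [B [C [D true]]] or [C [C [D false]] and [D true]]] or [C [D false]]] or [C [D false]]]

B
B or C
B or C or C
B or C or C or C
C or C or C or C
D or C or C or C
true or C or C or C
true or C and D or C or C
true or D and D or C or C
true or false and D or C or C
true or false and true or C or C
true or false and true or D or C
true or false and true or false or C
true or false and true or false or D
true or false and true or false or false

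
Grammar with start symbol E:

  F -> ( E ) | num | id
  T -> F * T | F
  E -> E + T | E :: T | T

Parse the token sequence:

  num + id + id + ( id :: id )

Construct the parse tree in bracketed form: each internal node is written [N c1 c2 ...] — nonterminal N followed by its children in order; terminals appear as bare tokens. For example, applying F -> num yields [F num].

[E [E [E [E [T [F num]]] + [T [F id]]] + [T [F id]]] + [T [F ( [E [E [T [F id]]] :: [T [F id]]] )]]]

E
E + T
E + T + T
E + T + T + T
T + T + T + T
F + T + T + T
num + T + T + T
num + F + T + T
num + id + T + T
num + id + F + T
num + id + id + T
num + id + id + F
num + id + id + ( E )
num + id + id + ( E :: T )
num + id + id + ( T :: T )
num + id + id + ( F :: T )
num + id + id + ( id :: T )
num + id + id + ( id :: F )
num + id + id + ( id :: id )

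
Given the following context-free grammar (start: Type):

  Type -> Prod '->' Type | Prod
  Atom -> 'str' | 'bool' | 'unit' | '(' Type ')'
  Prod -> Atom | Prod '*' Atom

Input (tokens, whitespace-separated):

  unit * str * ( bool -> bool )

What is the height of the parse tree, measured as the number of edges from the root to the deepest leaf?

[Type [Prod [Prod [Prod [Atom unit]] * [Atom str]] * [Atom ( [Type [Prod [Atom bool]] -> [Type [Prod [Atom bool]]]] )]]]

7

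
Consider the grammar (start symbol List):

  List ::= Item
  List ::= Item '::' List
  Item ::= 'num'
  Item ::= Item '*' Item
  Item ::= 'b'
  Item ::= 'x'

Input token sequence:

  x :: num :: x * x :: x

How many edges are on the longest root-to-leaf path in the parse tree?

5

[List [Item x] :: [List [Item num] :: [List [Item [Item x] * [Item x]] :: [List [Item x]]]]]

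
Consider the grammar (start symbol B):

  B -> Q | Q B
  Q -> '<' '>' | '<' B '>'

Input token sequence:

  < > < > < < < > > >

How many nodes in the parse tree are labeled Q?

[B [Q < >] [B [Q < >] [B [Q < [B [Q < [B [Q < >]] >]] >]]]]

5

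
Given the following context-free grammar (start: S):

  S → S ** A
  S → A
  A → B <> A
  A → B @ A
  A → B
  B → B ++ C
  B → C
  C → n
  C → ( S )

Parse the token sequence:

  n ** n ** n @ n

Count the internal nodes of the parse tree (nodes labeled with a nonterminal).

15

[S [S [S [A [B [C n]]]] ** [A [B [C n]]]] ** [A [B [C n]] @ [A [B [C n]]]]]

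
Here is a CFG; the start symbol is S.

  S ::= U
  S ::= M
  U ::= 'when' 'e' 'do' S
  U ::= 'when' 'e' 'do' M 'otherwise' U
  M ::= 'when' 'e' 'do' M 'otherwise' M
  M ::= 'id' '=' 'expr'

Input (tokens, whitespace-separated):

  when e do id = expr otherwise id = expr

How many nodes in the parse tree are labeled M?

[S [M when e do [M id = expr] otherwise [M id = expr]]]

3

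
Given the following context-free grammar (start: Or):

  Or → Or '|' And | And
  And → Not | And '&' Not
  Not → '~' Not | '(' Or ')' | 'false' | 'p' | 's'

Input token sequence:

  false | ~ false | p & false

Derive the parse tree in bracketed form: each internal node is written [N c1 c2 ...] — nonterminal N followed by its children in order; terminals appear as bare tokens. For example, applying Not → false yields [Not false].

[Or [Or [Or [And [Not false]]] | [And [Not ~ [Not false]]]] | [And [And [Not p]] & [Not false]]]

Or
Or | And
Or | And | And
And | And | And
Not | And | And
false | And | And
false | Not | And
false | ~ Not | And
false | ~ false | And
false | ~ false | And & Not
false | ~ false | Not & Not
false | ~ false | p & Not
false | ~ false | p & false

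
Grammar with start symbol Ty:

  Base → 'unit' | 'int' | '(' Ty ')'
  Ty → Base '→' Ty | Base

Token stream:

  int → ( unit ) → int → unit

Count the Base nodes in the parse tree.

5

[Ty [Base int] → [Ty [Base ( [Ty [Base unit]] )] → [Ty [Base int] → [Ty [Base unit]]]]]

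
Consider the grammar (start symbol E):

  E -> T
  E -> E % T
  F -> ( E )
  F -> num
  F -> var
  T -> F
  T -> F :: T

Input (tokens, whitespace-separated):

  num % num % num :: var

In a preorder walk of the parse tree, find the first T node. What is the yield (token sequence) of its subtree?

[E [E [E [T [F num]]] % [T [F num]]] % [T [F num] :: [T [F var]]]]

num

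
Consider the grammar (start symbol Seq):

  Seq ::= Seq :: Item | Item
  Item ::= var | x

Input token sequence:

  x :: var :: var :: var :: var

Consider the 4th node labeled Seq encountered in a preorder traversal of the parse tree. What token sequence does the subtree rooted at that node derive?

[Seq [Seq [Seq [Seq [Seq [Item x]] :: [Item var]] :: [Item var]] :: [Item var]] :: [Item var]]

x :: var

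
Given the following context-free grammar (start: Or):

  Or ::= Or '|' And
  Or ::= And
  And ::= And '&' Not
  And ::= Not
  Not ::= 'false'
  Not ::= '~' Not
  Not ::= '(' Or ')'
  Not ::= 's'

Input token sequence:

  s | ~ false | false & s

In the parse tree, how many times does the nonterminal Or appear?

[Or [Or [Or [And [Not s]]] | [And [Not ~ [Not false]]]] | [And [And [Not false]] & [Not s]]]

3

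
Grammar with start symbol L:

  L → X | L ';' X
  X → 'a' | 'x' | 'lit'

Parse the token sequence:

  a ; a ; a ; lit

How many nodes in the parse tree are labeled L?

[L [L [L [L [X a]] ; [X a]] ; [X a]] ; [X lit]]

4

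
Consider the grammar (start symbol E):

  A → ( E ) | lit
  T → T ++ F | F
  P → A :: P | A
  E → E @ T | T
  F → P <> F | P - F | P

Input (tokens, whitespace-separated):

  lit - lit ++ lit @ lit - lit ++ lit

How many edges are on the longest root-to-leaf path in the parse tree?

[E [E [T [T [F [P [A lit]] - [F [P [A lit]]]]] ++ [F [P [A lit]]]]] @ [T [T [F [P [A lit]] - [F [P [A lit]]]]] ++ [F [P [A lit]]]]]

8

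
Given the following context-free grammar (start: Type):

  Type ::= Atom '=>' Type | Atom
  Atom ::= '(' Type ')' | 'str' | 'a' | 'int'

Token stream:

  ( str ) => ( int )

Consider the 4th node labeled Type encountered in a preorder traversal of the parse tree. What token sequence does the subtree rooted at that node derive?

[Type [Atom ( [Type [Atom str]] )] => [Type [Atom ( [Type [Atom int]] )]]]

int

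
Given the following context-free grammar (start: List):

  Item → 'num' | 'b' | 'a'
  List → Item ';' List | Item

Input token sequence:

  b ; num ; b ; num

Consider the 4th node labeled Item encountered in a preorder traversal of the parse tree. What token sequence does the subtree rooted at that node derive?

num

[List [Item b] ; [List [Item num] ; [List [Item b] ; [List [Item num]]]]]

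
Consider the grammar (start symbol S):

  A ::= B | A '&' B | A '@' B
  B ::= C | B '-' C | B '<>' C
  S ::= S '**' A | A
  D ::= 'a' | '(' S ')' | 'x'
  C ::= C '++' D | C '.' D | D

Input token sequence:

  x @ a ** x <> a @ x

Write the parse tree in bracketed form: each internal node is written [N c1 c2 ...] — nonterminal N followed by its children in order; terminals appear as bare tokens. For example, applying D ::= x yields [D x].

[S [S [A [A [B [C [D x]]]] @ [B [C [D a]]]]] ** [A [A [B [B [C [D x]]] <> [C [D a]]]] @ [B [C [D x]]]]]

S
S ** A
A ** A
A @ B ** A
B @ B ** A
C @ B ** A
D @ B ** A
x @ B ** A
x @ C ** A
x @ D ** A
x @ a ** A
x @ a ** A @ B
x @ a ** B @ B
x @ a ** B <> C @ B
x @ a ** C <> C @ B
x @ a ** D <> C @ B
x @ a ** x <> C @ B
x @ a ** x <> D @ B
x @ a ** x <> a @ B
x @ a ** x <> a @ C
x @ a ** x <> a @ D
x @ a ** x <> a @ x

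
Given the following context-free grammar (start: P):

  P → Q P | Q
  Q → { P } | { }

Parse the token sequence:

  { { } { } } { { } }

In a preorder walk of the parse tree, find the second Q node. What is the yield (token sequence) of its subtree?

[P [Q { [P [Q { }] [P [Q { }]]] }] [P [Q { [P [Q { }]] }]]]

{ }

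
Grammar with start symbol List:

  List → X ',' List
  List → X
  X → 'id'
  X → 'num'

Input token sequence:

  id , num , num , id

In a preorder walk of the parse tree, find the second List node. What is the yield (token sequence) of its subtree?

num , num , id

[List [X id] , [List [X num] , [List [X num] , [List [X id]]]]]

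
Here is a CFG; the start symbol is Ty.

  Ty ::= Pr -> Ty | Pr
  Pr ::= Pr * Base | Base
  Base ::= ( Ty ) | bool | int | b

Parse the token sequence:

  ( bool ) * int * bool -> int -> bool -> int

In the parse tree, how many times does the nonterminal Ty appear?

5

[Ty [Pr [Pr [Pr [Base ( [Ty [Pr [Base bool]]] )]] * [Base int]] * [Base bool]] -> [Ty [Pr [Base int]] -> [Ty [Pr [Base bool]] -> [Ty [Pr [Base int]]]]]]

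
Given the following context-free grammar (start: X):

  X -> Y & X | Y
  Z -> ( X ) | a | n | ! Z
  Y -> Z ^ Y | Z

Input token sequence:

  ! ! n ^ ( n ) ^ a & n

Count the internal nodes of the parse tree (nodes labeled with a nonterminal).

[X [Y [Z ! [Z ! [Z n]]] ^ [Y [Z ( [X [Y [Z n]]] )] ^ [Y [Z a]]]] & [X [Y [Z n]]]]

15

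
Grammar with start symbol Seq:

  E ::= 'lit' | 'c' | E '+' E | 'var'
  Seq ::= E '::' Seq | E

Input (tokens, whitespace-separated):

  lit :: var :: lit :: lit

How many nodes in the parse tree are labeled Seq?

[Seq [E lit] :: [Seq [E var] :: [Seq [E lit] :: [Seq [E lit]]]]]

4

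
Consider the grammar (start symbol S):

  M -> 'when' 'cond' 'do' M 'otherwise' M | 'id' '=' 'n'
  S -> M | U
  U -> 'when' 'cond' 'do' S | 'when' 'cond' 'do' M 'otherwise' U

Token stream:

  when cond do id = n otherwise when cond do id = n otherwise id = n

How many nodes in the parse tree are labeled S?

1

[S [M when cond do [M id = n] otherwise [M when cond do [M id = n] otherwise [M id = n]]]]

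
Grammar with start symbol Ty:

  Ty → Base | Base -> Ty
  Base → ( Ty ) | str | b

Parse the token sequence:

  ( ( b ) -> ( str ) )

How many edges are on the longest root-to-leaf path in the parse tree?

7

[Ty [Base ( [Ty [Base ( [Ty [Base b]] )] -> [Ty [Base ( [Ty [Base str]] )]]] )]]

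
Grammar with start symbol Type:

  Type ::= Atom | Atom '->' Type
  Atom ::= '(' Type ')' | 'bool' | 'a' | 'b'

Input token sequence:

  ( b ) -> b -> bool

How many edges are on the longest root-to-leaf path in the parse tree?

4

[Type [Atom ( [Type [Atom b]] )] -> [Type [Atom b] -> [Type [Atom bool]]]]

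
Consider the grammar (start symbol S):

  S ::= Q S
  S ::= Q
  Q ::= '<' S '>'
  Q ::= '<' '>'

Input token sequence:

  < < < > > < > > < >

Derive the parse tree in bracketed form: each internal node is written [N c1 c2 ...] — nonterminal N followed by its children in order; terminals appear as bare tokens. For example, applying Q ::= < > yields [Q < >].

[S [Q < [S [Q < [S [Q < >]] >] [S [Q < >]]] >] [S [Q < >]]]

S
Q S
< S > S
< Q S > S
< < S > S > S
< < Q > S > S
< < < > > S > S
< < < > > Q > S
< < < > > < > > S
< < < > > < > > Q
< < < > > < > > < >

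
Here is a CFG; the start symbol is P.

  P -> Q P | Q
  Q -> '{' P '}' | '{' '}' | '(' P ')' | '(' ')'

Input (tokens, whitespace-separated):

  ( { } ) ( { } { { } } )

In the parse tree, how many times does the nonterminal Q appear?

[P [Q ( [P [Q { }]] )] [P [Q ( [P [Q { }] [P [Q { [P [Q { }]] }]]] )]]]

6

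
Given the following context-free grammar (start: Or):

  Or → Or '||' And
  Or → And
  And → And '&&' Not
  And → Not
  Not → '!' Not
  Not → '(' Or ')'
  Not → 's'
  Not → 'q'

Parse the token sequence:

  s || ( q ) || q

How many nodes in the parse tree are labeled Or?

[Or [Or [Or [And [Not s]]] || [And [Not ( [Or [And [Not q]]] )]]] || [And [Not q]]]

4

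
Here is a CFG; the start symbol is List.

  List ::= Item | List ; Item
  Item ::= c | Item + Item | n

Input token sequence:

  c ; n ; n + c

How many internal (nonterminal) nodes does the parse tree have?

8

[List [List [List [Item c]] ; [Item n]] ; [Item [Item n] + [Item c]]]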